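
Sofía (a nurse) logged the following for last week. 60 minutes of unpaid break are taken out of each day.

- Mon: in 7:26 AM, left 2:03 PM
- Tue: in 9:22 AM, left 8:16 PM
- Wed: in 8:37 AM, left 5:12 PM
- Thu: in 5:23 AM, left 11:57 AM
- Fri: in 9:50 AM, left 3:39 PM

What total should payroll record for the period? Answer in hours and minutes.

Mon: 7:26 AM–2:03 PM = 6 h 37 min; less 60 min break → 5 h 37 min
Tue: 9:22 AM–8:16 PM = 10 h 54 min; less 60 min break → 9 h 54 min
Wed: 8:37 AM–5:12 PM = 8 h 35 min; less 60 min break → 7 h 35 min
Thu: 5:23 AM–11:57 AM = 6 h 34 min; less 60 min break → 5 h 34 min
Fri: 9:50 AM–3:39 PM = 5 h 49 min; less 60 min break → 4 h 49 min
Total: 5 h 37 min + 9 h 54 min + 7 h 35 min + 5 h 34 min + 4 h 49 min = 33 h 29 min.

33 h 29 min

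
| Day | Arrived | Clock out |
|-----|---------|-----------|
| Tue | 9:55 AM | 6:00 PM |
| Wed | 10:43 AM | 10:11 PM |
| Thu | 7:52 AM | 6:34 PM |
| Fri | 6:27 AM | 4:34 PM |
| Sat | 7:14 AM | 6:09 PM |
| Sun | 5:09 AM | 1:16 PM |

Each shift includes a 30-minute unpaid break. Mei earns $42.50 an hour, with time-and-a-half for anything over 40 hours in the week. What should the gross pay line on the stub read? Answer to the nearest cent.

$2745.50

Tue: 9:55 AM–6:00 PM = 8 h 5 min; less 30 min break → 7 h 35 min
Wed: 10:43 AM–10:11 PM = 11 h 28 min; less 30 min break → 10 h 58 min
Thu: 7:52 AM–6:34 PM = 10 h 42 min; less 30 min break → 10 h 12 min
Fri: 6:27 AM–4:34 PM = 10 h 7 min; less 30 min break → 9 h 37 min
Sat: 7:14 AM–6:09 PM = 10 h 55 min; less 30 min break → 10 h 25 min
Sun: 5:09 AM–1:16 PM = 8 h 7 min; less 30 min break → 7 h 37 min
Total worked: 56 h 24 min = 3384 min.
Regular 40 h 0 min = 2400 min at $42.50/h; overtime 16 h 24 min = 984 min at $63.75/h.
Pay = (2400 × $42.50 + 984 × $63.75) ÷ 60 = $2745.50.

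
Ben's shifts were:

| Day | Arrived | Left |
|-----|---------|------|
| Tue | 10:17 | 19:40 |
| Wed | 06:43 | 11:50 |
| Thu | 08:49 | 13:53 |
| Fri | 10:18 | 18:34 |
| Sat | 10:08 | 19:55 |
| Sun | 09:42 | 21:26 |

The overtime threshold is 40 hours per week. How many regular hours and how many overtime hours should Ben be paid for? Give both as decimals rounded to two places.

Regular 40.00 hours, overtime 9.35 hours

Tue: 10:17–19:40 = 9 h 23 min
Wed: 06:43–11:50 = 5 h 7 min
Thu: 08:49–13:53 = 5 h 4 min
Fri: 10:18–18:34 = 8 h 16 min
Sat: 10:08–19:55 = 9 h 47 min
Sun: 09:42–21:26 = 11 h 44 min
Total worked: 49 h 21 min = 49.35 h.
Threshold 40 h → overtime 9 h 21 min, regular 40 h 0 min.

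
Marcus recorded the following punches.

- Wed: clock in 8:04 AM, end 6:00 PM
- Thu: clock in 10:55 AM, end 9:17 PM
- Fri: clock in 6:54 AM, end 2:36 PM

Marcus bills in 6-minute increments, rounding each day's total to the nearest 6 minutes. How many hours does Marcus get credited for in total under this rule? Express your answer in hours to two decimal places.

28.00 hours

Wed: 8:04 AM–6:00 PM = 9 h 56 min → rounds to 9 h 54 min
Thu: 10:55 AM–9:17 PM = 10 h 22 min → rounds to 10 h 24 min
Fri: 6:54 AM–2:36 PM = 7 h 42 min → rounds to 7 h 42 min
Total credited: 28 h 0 min.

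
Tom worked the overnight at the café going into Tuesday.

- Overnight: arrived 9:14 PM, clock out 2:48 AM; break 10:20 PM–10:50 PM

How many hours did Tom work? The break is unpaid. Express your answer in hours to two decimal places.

5.07 hours

Overnight: 9:14 PM → midnight = 2 h 46 min; midnight → 2:48 AM = 2 h 48 min; span 5 h 34 min; less 30 min break → 5 h 4 min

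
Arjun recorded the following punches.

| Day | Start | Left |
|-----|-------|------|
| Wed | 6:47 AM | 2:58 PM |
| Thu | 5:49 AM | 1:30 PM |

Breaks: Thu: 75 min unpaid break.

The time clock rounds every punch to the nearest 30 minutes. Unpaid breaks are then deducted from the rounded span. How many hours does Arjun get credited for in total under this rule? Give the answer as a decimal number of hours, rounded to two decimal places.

14.25 hours

Wed: in 6:47 AM→7:00 AM, out 2:58 PM→3:00 PM; 8 h 0 min
Thu: in 5:49 AM→6:00 AM, out 1:30 PM→1:30 PM; 7 h 30 min − 75 min = 6 h 15 min
Total credited: 14 h 15 min.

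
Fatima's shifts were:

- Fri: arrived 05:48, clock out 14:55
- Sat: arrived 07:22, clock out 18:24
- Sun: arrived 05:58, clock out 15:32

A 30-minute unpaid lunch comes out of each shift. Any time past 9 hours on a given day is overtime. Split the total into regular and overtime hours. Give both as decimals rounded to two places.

Fri: 05:48–14:55 = 9 h 7 min; less 30 min break → 8 h 37 min
Sat: 07:22–18:24 = 11 h 2 min; less 30 min break → 10 h 32 min
Sun: 05:58–15:32 = 9 h 34 min; less 30 min break → 9 h 4 min
Fri reg 8 h 37 min / OT 0 h 0 min; Sat reg 9 h 0 min / OT 1 h 32 min; Sun reg 9 h 0 min / OT 0 h 4 min.
Totals: regular 26 h 37 min, overtime 1 h 36 min.

Regular 26.62 hours, overtime 1.60 hours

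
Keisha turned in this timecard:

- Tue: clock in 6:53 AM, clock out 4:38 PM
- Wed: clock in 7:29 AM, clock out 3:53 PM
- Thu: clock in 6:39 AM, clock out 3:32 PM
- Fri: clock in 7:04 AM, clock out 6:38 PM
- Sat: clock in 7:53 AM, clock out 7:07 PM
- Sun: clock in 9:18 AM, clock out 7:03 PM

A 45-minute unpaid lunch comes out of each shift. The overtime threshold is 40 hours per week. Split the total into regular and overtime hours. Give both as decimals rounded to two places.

Regular 40.00 hours, overtime 15.08 hours

Tue: 6:53 AM–4:38 PM = 9 h 45 min; less 45 min break → 9 h 0 min
Wed: 7:29 AM–3:53 PM = 8 h 24 min; less 45 min break → 7 h 39 min
Thu: 6:39 AM–3:32 PM = 8 h 53 min; less 45 min break → 8 h 8 min
Fri: 7:04 AM–6:38 PM = 11 h 34 min; less 45 min break → 10 h 49 min
Sat: 7:53 AM–7:07 PM = 11 h 14 min; less 45 min break → 10 h 29 min
Sun: 9:18 AM–7:03 PM = 9 h 45 min; less 45 min break → 9 h 0 min
Total worked: 55 h 5 min = 55.08 h.
Threshold 40 h → overtime 15 h 5 min, regular 40 h 0 min.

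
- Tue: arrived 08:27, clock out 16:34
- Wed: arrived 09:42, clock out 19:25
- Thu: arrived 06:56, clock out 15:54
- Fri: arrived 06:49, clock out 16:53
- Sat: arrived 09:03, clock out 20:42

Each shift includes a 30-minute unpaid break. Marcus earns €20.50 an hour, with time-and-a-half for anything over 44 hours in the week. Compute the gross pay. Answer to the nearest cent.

Tue: 08:27–16:34 = 8 h 7 min; less 30 min break → 7 h 37 min
Wed: 09:42–19:25 = 9 h 43 min; less 30 min break → 9 h 13 min
Thu: 06:56–15:54 = 8 h 58 min; less 30 min break → 8 h 28 min
Fri: 06:49–16:53 = 10 h 4 min; less 30 min break → 9 h 34 min
Sat: 09:03–20:42 = 11 h 39 min; less 30 min break → 11 h 9 min
Total worked: 46 h 1 min = 2761 min.
Regular 44 h 0 min = 2640 min at €20.50/h; overtime 2 h 1 min = 121 min at €30.75/h.
Pay = (2640 × €20.50 + 121 × €30.75) ÷ 60 = €964.01.

€964.01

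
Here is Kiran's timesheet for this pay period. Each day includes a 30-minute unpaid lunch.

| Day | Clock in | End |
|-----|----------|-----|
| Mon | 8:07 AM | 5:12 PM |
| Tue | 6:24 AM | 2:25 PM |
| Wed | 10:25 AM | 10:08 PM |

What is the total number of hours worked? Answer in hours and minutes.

27 h 19 min

Mon: 8:07 AM–5:12 PM = 9 h 5 min; less 30 min break → 8 h 35 min
Tue: 6:24 AM–2:25 PM = 8 h 1 min; less 30 min break → 7 h 31 min
Wed: 10:25 AM–10:08 PM = 11 h 43 min; less 30 min break → 11 h 13 min
Total: 8 h 35 min + 7 h 31 min + 11 h 13 min = 27 h 19 min.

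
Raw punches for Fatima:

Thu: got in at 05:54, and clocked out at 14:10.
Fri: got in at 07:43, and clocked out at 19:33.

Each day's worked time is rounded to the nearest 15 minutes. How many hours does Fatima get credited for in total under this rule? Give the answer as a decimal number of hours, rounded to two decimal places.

20.00 hours

Thu: 05:54–14:10 = 8 h 16 min → rounds to 8 h 15 min
Fri: 07:43–19:33 = 11 h 50 min → rounds to 11 h 45 min
Total credited: 20 h 0 min.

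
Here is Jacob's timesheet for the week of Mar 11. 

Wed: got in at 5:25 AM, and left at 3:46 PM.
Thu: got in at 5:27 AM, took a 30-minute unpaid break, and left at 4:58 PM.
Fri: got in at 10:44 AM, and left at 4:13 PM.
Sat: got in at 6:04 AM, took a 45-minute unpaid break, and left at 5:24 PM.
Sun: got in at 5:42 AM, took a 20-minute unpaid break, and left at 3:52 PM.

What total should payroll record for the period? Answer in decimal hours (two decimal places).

47.27 hours

Wed: 5:25 AM–3:46 PM = 10 h 21 min
Thu: 5:27 AM–4:58 PM = 11 h 31 min; less 30 min break → 11 h 1 min
Fri: 10:44 AM–4:13 PM = 5 h 29 min
Sat: 6:04 AM–5:24 PM = 11 h 20 min; less 45 min break → 10 h 35 min
Sun: 5:42 AM–3:52 PM = 10 h 10 min; less 20 min break → 9 h 50 min
Total: 10 h 21 min + 11 h 1 min + 5 h 29 min + 10 h 35 min + 9 h 50 min = 47 h 16 min.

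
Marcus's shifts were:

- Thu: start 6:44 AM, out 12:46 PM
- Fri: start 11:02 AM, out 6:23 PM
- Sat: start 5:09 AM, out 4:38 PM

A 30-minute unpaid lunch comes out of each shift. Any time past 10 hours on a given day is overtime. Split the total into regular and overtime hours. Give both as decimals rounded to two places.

Thu: 6:44 AM–12:46 PM = 6 h 2 min; less 30 min break → 5 h 32 min
Fri: 11:02 AM–6:23 PM = 7 h 21 min; less 30 min break → 6 h 51 min
Sat: 5:09 AM–4:38 PM = 11 h 29 min; less 30 min break → 10 h 59 min
Thu reg 5 h 32 min / OT 0 h 0 min; Fri reg 6 h 51 min / OT 0 h 0 min; Sat reg 10 h 0 min / OT 0 h 59 min.
Totals: regular 22 h 23 min, overtime 0 h 59 min.

Regular 22.38 hours, overtime 0.98 hours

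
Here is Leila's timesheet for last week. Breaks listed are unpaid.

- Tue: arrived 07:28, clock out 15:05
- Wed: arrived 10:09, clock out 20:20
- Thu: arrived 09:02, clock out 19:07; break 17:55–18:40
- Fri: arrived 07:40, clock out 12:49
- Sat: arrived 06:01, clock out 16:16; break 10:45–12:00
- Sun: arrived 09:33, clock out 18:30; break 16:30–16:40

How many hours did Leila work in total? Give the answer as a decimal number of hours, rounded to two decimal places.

Tue: 07:28–15:05 = 7 h 37 min
Wed: 10:09–20:20 = 10 h 11 min
Thu: 09:02–19:07 = 10 h 5 min; less 45 min break → 9 h 20 min
Fri: 07:40–12:49 = 5 h 9 min
Sat: 06:01–16:16 = 10 h 15 min; less 75 min break → 9 h 0 min
Sun: 09:33–18:30 = 8 h 57 min; less 10 min break → 8 h 47 min
Total: 7 h 37 min + 10 h 11 min + 9 h 20 min + 5 h 9 min + 9 h 0 min + 8 h 47 min = 50 h 4 min.

50.07 hours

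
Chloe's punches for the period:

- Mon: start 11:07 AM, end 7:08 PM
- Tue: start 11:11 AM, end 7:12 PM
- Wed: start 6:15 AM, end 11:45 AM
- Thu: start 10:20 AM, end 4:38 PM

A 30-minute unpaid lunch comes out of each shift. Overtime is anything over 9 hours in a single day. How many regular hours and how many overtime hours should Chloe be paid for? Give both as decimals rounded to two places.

Regular 25.83 hours, overtime 0.00 hours

Mon: 11:07 AM–7:08 PM = 8 h 1 min; less 30 min break → 7 h 31 min
Tue: 11:11 AM–7:12 PM = 8 h 1 min; less 30 min break → 7 h 31 min
Wed: 6:15 AM–11:45 AM = 5 h 30 min; less 30 min break → 5 h 0 min
Thu: 10:20 AM–4:38 PM = 6 h 18 min; less 30 min break → 5 h 48 min
Mon reg 7 h 31 min / OT 0 h 0 min; Tue reg 7 h 31 min / OT 0 h 0 min; Wed reg 5 h 0 min / OT 0 h 0 min; Thu reg 5 h 48 min / OT 0 h 0 min.
Totals: regular 25 h 50 min, overtime 0 h 0 min.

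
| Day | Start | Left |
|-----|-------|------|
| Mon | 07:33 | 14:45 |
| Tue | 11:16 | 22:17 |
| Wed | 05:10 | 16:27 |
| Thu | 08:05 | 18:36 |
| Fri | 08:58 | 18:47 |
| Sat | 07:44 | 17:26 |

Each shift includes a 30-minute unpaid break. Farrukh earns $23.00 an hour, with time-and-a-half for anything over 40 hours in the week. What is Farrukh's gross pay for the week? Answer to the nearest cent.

Mon: 07:33–14:45 = 7 h 12 min; less 30 min break → 6 h 42 min
Tue: 11:16–22:17 = 11 h 1 min; less 30 min break → 10 h 31 min
Wed: 05:10–16:27 = 11 h 17 min; less 30 min break → 10 h 47 min
Thu: 08:05–18:36 = 10 h 31 min; less 30 min break → 10 h 1 min
Fri: 08:58–18:47 = 9 h 49 min; less 30 min break → 9 h 19 min
Sat: 07:44–17:26 = 9 h 42 min; less 30 min break → 9 h 12 min
Total worked: 56 h 32 min = 3392 min.
Regular 40 h 0 min = 2400 min at $23.00/h; overtime 16 h 32 min = 992 min at $34.50/h.
Pay = (2400 × $23.00 + 992 × $34.50) ÷ 60 = $1490.40.

$1490.40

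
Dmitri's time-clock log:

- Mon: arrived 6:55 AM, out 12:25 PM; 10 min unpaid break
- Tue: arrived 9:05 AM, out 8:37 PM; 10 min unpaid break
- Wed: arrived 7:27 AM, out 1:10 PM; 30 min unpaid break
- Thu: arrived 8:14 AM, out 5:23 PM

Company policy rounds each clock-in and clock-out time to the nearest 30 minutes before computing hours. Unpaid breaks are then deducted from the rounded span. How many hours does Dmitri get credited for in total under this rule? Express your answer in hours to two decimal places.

Mon: in 6:55 AM→7:00 AM, out 12:25 PM→12:30 PM; 5 h 30 min − 10 min = 5 h 20 min
Tue: in 9:05 AM→9:00 AM, out 8:37 PM→8:30 PM; 11 h 30 min − 10 min = 11 h 20 min
Wed: in 7:27 AM→7:30 AM, out 1:10 PM→1:00 PM; 5 h 30 min − 30 min = 5 h 0 min
Thu: in 8:14 AM→8:00 AM, out 5:23 PM→5:30 PM; 9 h 30 min
Total credited: 31 h 10 min.

31.17 hours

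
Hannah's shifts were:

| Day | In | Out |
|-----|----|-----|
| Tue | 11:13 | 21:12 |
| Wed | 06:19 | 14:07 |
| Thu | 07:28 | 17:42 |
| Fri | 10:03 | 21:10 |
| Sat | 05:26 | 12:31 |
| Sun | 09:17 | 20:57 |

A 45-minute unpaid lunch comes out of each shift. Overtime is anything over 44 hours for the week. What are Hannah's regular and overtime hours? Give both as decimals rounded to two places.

Regular 44.00 hours, overtime 9.38 hours

Tue: 11:13–21:12 = 9 h 59 min; less 45 min break → 9 h 14 min
Wed: 06:19–14:07 = 7 h 48 min; less 45 min break → 7 h 3 min
Thu: 07:28–17:42 = 10 h 14 min; less 45 min break → 9 h 29 min
Fri: 10:03–21:10 = 11 h 7 min; less 45 min break → 10 h 22 min
Sat: 05:26–12:31 = 7 h 5 min; less 45 min break → 6 h 20 min
Sun: 09:17–20:57 = 11 h 40 min; less 45 min break → 10 h 55 min
Total worked: 53 h 23 min = 53.38 h.
Threshold 44 h → overtime 9 h 23 min, regular 44 h 0 min.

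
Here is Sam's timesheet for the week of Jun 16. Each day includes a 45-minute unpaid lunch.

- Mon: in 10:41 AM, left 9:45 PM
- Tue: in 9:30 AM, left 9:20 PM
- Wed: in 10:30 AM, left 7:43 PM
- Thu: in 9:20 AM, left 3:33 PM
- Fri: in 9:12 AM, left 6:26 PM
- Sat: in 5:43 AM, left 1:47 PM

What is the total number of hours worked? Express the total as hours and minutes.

Mon: 10:41 AM–9:45 PM = 11 h 4 min; less 45 min break → 10 h 19 min
Tue: 9:30 AM–9:20 PM = 11 h 50 min; less 45 min break → 11 h 5 min
Wed: 10:30 AM–7:43 PM = 9 h 13 min; less 45 min break → 8 h 28 min
Thu: 9:20 AM–3:33 PM = 6 h 13 min; less 45 min break → 5 h 28 min
Fri: 9:12 AM–6:26 PM = 9 h 14 min; less 45 min break → 8 h 29 min
Sat: 5:43 AM–1:47 PM = 8 h 4 min; less 45 min break → 7 h 19 min
Total: 10 h 19 min + 11 h 5 min + 8 h 28 min + 5 h 28 min + 8 h 29 min + 7 h 19 min = 51 h 8 min.

51 h 8 min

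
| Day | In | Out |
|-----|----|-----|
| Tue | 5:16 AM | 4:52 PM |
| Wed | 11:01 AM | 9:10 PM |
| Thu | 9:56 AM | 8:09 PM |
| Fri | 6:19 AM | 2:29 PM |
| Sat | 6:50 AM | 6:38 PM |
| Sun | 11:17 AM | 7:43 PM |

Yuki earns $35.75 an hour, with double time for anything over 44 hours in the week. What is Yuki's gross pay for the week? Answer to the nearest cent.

$2743.22

Tue: 5:16 AM–4:52 PM = 11 h 36 min
Wed: 11:01 AM–9:10 PM = 10 h 9 min
Thu: 9:56 AM–8:09 PM = 10 h 13 min
Fri: 6:19 AM–2:29 PM = 8 h 10 min
Sat: 6:50 AM–6:38 PM = 11 h 48 min
Sun: 11:17 AM–7:43 PM = 8 h 26 min
Total worked: 60 h 22 min = 3622 min.
Regular 44 h 0 min = 2640 min at $35.75/h; overtime 16 h 22 min = 982 min at $71.50/h.
Pay = (2640 × $35.75 + 982 × $71.50) ÷ 60 = $2743.22.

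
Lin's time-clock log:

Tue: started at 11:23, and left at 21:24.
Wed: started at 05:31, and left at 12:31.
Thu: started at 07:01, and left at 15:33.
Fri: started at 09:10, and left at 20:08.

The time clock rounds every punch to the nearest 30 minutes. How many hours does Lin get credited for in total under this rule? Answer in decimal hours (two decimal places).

36.50 hours

Tue: in 11:23→11:30, out 21:24→21:30; 10 h 0 min
Wed: in 05:31→05:30, out 12:31→12:30; 7 h 0 min
Thu: in 07:01→07:00, out 15:33→15:30; 8 h 30 min
Fri: in 09:10→09:00, out 20:08→20:00; 11 h 0 min
Total credited: 36 h 30 min.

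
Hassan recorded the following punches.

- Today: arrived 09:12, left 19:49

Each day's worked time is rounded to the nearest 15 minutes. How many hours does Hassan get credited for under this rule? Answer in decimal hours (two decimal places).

Today: 09:12–19:49 = 10 h 37 min → rounds to 10 h 30 min

10.50 hours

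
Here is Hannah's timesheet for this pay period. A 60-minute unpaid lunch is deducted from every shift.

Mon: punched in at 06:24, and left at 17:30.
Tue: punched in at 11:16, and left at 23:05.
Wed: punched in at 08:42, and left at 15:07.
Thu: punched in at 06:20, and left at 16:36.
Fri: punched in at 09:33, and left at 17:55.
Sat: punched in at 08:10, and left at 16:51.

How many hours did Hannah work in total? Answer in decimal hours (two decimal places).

Mon: 06:24–17:30 = 11 h 6 min; less 60 min break → 10 h 6 min
Tue: 11:16–23:05 = 11 h 49 min; less 60 min break → 10 h 49 min
Wed: 08:42–15:07 = 6 h 25 min; less 60 min break → 5 h 25 min
Thu: 06:20–16:36 = 10 h 16 min; less 60 min break → 9 h 16 min
Fri: 09:33–17:55 = 8 h 22 min; less 60 min break → 7 h 22 min
Sat: 08:10–16:51 = 8 h 41 min; less 60 min break → 7 h 41 min
Total: 10 h 6 min + 10 h 49 min + 5 h 25 min + 9 h 16 min + 7 h 22 min + 7 h 41 min = 50 h 39 min.

50.65 hours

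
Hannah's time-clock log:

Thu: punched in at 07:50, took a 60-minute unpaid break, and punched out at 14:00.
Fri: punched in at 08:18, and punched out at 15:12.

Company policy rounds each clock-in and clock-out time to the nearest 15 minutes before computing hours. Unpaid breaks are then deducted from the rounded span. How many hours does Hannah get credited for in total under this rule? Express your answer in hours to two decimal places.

Thu: in 07:50→07:45, out 14:00→14:00; 6 h 15 min − 60 min = 5 h 15 min
Fri: in 08:18→08:15, out 15:12→15:15; 7 h 0 min
Total credited: 12 h 15 min.

12.25 hours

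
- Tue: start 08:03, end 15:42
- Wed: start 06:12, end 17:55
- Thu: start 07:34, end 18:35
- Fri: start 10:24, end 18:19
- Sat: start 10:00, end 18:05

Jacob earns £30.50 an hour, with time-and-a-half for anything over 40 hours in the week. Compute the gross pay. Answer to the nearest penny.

£1512.04

Tue: 08:03–15:42 = 7 h 39 min
Wed: 06:12–17:55 = 11 h 43 min
Thu: 07:34–18:35 = 11 h 1 min
Fri: 10:24–18:19 = 7 h 55 min
Sat: 10:00–18:05 = 8 h 5 min
Total worked: 46 h 23 min = 2783 min.
Regular 40 h 0 min = 2400 min at £30.50/h; overtime 6 h 23 min = 383 min at £45.75/h.
Pay = (2400 × £30.50 + 383 × £45.75) ÷ 60 = £1512.04.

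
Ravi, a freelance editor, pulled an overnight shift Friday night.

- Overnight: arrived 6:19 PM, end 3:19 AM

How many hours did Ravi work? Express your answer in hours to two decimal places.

9.00 hours

Overnight: 6:19 PM → midnight = 5 h 41 min; midnight → 3:19 AM = 3 h 19 min; span 9 h 0 min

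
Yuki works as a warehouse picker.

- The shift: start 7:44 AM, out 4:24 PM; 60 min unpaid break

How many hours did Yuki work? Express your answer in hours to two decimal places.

The shift: 7:44 AM–4:24 PM = 8 h 40 min; less 60 min break → 7 h 40 min

7.67 hours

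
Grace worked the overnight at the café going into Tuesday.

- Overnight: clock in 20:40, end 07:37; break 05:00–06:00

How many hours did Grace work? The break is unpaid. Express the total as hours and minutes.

9 h 57 min

Overnight: 20:40 → midnight = 3 h 20 min; midnight → 07:37 = 7 h 37 min; span 10 h 57 min; less 60 min break → 9 h 57 min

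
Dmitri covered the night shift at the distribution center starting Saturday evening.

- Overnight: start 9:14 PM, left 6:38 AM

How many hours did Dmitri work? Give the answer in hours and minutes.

9 h 24 min

Overnight: 9:14 PM → midnight = 2 h 46 min; midnight → 6:38 AM = 6 h 38 min; span 9 h 24 min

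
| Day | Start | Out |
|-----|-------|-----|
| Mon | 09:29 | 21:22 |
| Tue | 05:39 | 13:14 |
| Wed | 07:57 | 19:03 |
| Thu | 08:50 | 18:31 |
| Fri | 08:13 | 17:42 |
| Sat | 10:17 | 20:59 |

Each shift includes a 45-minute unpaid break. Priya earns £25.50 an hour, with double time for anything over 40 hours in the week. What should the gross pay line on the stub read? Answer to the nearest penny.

£1832.60

Mon: 09:29–21:22 = 11 h 53 min; less 45 min break → 11 h 8 min
Tue: 05:39–13:14 = 7 h 35 min; less 45 min break → 6 h 50 min
Wed: 07:57–19:03 = 11 h 6 min; less 45 min break → 10 h 21 min
Thu: 08:50–18:31 = 9 h 41 min; less 45 min break → 8 h 56 min
Fri: 08:13–17:42 = 9 h 29 min; less 45 min break → 8 h 44 min
Sat: 10:17–20:59 = 10 h 42 min; less 45 min break → 9 h 57 min
Total worked: 55 h 56 min = 3356 min.
Regular 40 h 0 min = 2400 min at £25.50/h; overtime 15 h 56 min = 956 min at £51.00/h.
Pay = (2400 × £25.50 + 956 × £51.00) ÷ 60 = £1832.60.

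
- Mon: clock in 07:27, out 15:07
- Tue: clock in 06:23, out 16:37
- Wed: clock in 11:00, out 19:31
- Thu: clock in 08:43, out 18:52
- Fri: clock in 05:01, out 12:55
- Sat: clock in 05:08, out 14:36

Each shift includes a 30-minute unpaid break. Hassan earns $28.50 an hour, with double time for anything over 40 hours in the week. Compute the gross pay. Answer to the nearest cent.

Mon: 07:27–15:07 = 7 h 40 min; less 30 min break → 7 h 10 min
Tue: 06:23–16:37 = 10 h 14 min; less 30 min break → 9 h 44 min
Wed: 11:00–19:31 = 8 h 31 min; less 30 min break → 8 h 1 min
Thu: 08:43–18:52 = 10 h 9 min; less 30 min break → 9 h 39 min
Fri: 05:01–12:55 = 7 h 54 min; less 30 min break → 7 h 24 min
Sat: 05:08–14:36 = 9 h 28 min; less 30 min break → 8 h 58 min
Total worked: 50 h 56 min = 3056 min.
Regular 40 h 0 min = 2400 min at $28.50/h; overtime 10 h 56 min = 656 min at $57.00/h.
Pay = (2400 × $28.50 + 656 × $57.00) ÷ 60 = $1763.20.

$1763.20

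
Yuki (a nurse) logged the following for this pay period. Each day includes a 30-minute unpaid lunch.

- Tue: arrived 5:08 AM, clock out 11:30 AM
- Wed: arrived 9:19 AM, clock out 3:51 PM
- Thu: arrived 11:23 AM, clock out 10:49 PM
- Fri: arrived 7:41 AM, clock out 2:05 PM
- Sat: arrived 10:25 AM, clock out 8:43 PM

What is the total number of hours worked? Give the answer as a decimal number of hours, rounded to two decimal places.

38.53 hours

Tue: 5:08 AM–11:30 AM = 6 h 22 min; less 30 min break → 5 h 52 min
Wed: 9:19 AM–3:51 PM = 6 h 32 min; less 30 min break → 6 h 2 min
Thu: 11:23 AM–10:49 PM = 11 h 26 min; less 30 min break → 10 h 56 min
Fri: 7:41 AM–2:05 PM = 6 h 24 min; less 30 min break → 5 h 54 min
Sat: 10:25 AM–8:43 PM = 10 h 18 min; less 30 min break → 9 h 48 min
Total: 5 h 52 min + 6 h 2 min + 10 h 56 min + 5 h 54 min + 9 h 48 min = 38 h 32 min.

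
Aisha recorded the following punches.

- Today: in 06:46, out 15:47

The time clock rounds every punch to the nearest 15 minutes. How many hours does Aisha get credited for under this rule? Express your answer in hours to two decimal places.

Today: in 06:46→06:45, out 15:47→15:45; 9 h 0 min

9.00 hours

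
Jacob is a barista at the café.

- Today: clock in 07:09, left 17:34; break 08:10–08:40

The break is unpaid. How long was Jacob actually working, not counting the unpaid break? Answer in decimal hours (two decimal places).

Today: 07:09–17:34 = 10 h 25 min; less 30 min break → 9 h 55 min

9.92 hours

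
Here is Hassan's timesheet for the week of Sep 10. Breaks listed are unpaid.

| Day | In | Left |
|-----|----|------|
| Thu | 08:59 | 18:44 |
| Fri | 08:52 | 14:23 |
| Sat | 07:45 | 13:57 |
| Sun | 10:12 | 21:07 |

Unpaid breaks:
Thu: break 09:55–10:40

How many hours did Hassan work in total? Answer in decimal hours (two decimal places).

31.63 hours

Thu: 08:59–18:44 = 9 h 45 min; less 45 min break → 9 h 0 min
Fri: 08:52–14:23 = 5 h 31 min
Sat: 07:45–13:57 = 6 h 12 min
Sun: 10:12–21:07 = 10 h 55 min
Total: 9 h 0 min + 5 h 31 min + 6 h 12 min + 10 h 55 min = 31 h 38 min.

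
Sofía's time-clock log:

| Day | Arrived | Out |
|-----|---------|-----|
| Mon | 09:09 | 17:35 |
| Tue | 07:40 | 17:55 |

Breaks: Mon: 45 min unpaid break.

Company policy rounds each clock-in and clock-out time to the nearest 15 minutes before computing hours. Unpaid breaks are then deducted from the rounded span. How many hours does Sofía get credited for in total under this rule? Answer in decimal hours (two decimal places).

17.75 hours

Mon: in 09:09→09:15, out 17:35→17:30; 8 h 15 min − 45 min = 7 h 30 min
Tue: in 07:40→07:45, out 17:55→18:00; 10 h 15 min
Total credited: 17 h 45 min.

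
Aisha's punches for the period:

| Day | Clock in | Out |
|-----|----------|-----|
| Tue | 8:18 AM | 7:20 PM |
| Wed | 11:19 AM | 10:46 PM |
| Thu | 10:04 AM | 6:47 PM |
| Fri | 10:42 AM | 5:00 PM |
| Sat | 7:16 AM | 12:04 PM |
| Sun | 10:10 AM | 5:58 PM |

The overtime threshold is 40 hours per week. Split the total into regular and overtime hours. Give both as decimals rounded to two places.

Regular 40.00 hours, overtime 10.10 hours

Tue: 8:18 AM–7:20 PM = 11 h 2 min
Wed: 11:19 AM–10:46 PM = 11 h 27 min
Thu: 10:04 AM–6:47 PM = 8 h 43 min
Fri: 10:42 AM–5:00 PM = 6 h 18 min
Sat: 7:16 AM–12:04 PM = 4 h 48 min
Sun: 10:10 AM–5:58 PM = 7 h 48 min
Total worked: 50 h 6 min = 50.10 h.
Threshold 40 h → overtime 10 h 6 min, regular 40 h 0 min.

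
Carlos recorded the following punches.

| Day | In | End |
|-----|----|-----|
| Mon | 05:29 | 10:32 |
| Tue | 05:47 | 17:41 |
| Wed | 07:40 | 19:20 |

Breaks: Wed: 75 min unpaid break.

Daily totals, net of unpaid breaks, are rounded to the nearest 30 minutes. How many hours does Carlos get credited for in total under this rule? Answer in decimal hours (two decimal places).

Mon: 05:29–10:32 = 5 h 3 min → rounds to 5 h 0 min
Tue: 05:47–17:41 = 11 h 54 min → rounds to 12 h 0 min
Wed: 07:40–19:20 = 11 h 40 min − 75 min = 10 h 25 min → rounds to 10 h 30 min
Total credited: 27 h 30 min.

27.50 hours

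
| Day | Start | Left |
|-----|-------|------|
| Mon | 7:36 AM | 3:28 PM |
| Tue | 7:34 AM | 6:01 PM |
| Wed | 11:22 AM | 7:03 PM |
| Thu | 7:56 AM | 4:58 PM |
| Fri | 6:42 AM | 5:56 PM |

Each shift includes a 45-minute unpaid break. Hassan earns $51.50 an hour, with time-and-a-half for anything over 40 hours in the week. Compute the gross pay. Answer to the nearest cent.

$2254.41

Mon: 7:36 AM–3:28 PM = 7 h 52 min; less 45 min break → 7 h 7 min
Tue: 7:34 AM–6:01 PM = 10 h 27 min; less 45 min break → 9 h 42 min
Wed: 11:22 AM–7:03 PM = 7 h 41 min; less 45 min break → 6 h 56 min
Thu: 7:56 AM–4:58 PM = 9 h 2 min; less 45 min break → 8 h 17 min
Fri: 6:42 AM–5:56 PM = 11 h 14 min; less 45 min break → 10 h 29 min
Total worked: 42 h 31 min = 2551 min.
Regular 40 h 0 min = 2400 min at $51.50/h; overtime 2 h 31 min = 151 min at $77.25/h.
Pay = (2400 × $51.50 + 151 × $77.25) ÷ 60 = $2254.41.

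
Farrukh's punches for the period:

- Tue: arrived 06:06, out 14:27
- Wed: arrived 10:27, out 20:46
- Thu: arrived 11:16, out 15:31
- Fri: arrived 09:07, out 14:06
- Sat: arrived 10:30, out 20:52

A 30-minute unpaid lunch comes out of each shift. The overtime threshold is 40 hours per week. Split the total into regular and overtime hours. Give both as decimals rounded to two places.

Tue: 06:06–14:27 = 8 h 21 min; less 30 min break → 7 h 51 min
Wed: 10:27–20:46 = 10 h 19 min; less 30 min break → 9 h 49 min
Thu: 11:16–15:31 = 4 h 15 min; less 30 min break → 3 h 45 min
Fri: 09:07–14:06 = 4 h 59 min; less 30 min break → 4 h 29 min
Sat: 10:30–20:52 = 10 h 22 min; less 30 min break → 9 h 52 min
Total worked: 35 h 46 min = 35.77 h.
Threshold 40 h → overtime 0 h 0 min, regular 35 h 46 min.

Regular 35.77 hours, overtime 0.00 hours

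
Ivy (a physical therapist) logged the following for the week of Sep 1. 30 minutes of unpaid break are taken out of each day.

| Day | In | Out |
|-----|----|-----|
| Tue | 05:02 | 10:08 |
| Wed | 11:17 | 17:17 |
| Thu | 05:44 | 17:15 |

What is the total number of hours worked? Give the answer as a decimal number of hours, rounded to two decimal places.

21.12 hours

Tue: 05:02–10:08 = 5 h 6 min; less 30 min break → 4 h 36 min
Wed: 11:17–17:17 = 6 h 0 min; less 30 min break → 5 h 30 min
Thu: 05:44–17:15 = 11 h 31 min; less 30 min break → 11 h 1 min
Total: 4 h 36 min + 5 h 30 min + 11 h 1 min = 21 h 7 min.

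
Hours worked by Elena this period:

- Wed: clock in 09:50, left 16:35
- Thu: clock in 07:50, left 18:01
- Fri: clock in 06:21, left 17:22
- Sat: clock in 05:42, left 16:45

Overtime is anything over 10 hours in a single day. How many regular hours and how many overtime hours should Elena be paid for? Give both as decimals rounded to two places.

Wed: 09:50–16:35 = 6 h 45 min
Thu: 07:50–18:01 = 10 h 11 min
Fri: 06:21–17:22 = 11 h 1 min
Sat: 05:42–16:45 = 11 h 3 min
Wed reg 6 h 45 min / OT 0 h 0 min; Thu reg 10 h 0 min / OT 0 h 11 min; Fri reg 10 h 0 min / OT 1 h 1 min; Sat reg 10 h 0 min / OT 1 h 3 min.
Totals: regular 36 h 45 min, overtime 2 h 15 min.

Regular 36.75 hours, overtime 2.25 hours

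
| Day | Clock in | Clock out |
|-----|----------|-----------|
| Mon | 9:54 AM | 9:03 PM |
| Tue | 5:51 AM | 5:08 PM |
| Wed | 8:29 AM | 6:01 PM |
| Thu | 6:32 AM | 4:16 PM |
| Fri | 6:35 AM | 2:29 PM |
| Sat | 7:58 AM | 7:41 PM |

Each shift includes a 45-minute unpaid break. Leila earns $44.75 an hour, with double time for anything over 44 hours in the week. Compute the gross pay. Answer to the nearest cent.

Mon: 9:54 AM–9:03 PM = 11 h 9 min; less 45 min break → 10 h 24 min
Tue: 5:51 AM–5:08 PM = 11 h 17 min; less 45 min break → 10 h 32 min
Wed: 8:29 AM–6:01 PM = 9 h 32 min; less 45 min break → 8 h 47 min
Thu: 6:32 AM–4:16 PM = 9 h 44 min; less 45 min break → 8 h 59 min
Fri: 6:35 AM–2:29 PM = 7 h 54 min; less 45 min break → 7 h 9 min
Sat: 7:58 AM–7:41 PM = 11 h 43 min; less 45 min break → 10 h 58 min
Total worked: 56 h 49 min = 3409 min.
Regular 44 h 0 min = 2640 min at $44.75/h; overtime 12 h 49 min = 769 min at $89.50/h.
Pay = (2640 × $44.75 + 769 × $89.50) ÷ 60 = $3116.09.

$3116.09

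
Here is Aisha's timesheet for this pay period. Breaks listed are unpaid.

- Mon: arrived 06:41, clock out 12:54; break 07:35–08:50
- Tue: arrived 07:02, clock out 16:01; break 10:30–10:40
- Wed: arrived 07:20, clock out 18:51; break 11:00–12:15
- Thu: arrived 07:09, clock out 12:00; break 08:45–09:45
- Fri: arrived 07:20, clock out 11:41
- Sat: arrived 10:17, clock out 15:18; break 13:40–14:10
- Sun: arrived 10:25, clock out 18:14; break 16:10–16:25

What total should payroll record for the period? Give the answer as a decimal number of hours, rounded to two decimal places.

44.33 hours

Mon: 06:41–12:54 = 6 h 13 min; less 75 min break → 4 h 58 min
Tue: 07:02–16:01 = 8 h 59 min; less 10 min break → 8 h 49 min
Wed: 07:20–18:51 = 11 h 31 min; less 75 min break → 10 h 16 min
Thu: 07:09–12:00 = 4 h 51 min; less 60 min break → 3 h 51 min
Fri: 07:20–11:41 = 4 h 21 min
Sat: 10:17–15:18 = 5 h 1 min; less 30 min break → 4 h 31 min
Sun: 10:25–18:14 = 7 h 49 min; less 15 min break → 7 h 34 min
Total: 4 h 58 min + 8 h 49 min + 10 h 16 min + 3 h 51 min + 4 h 21 min + 4 h 31 min + 7 h 34 min = 44 h 20 min.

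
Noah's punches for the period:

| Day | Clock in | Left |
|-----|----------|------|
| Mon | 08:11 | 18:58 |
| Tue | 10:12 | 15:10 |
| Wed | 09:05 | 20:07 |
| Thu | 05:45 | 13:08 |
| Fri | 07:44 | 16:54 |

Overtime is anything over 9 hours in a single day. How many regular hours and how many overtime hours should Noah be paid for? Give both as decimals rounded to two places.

Mon: 08:11–18:58 = 10 h 47 min
Tue: 10:12–15:10 = 4 h 58 min
Wed: 09:05–20:07 = 11 h 2 min
Thu: 05:45–13:08 = 7 h 23 min
Fri: 07:44–16:54 = 9 h 10 min
Mon reg 9 h 0 min / OT 1 h 47 min; Tue reg 4 h 58 min / OT 0 h 0 min; Wed reg 9 h 0 min / OT 2 h 2 min; Thu reg 7 h 23 min / OT 0 h 0 min; Fri reg 9 h 0 min / OT 0 h 10 min.
Totals: regular 39 h 21 min, overtime 3 h 59 min.

Regular 39.35 hours, overtime 3.98 hours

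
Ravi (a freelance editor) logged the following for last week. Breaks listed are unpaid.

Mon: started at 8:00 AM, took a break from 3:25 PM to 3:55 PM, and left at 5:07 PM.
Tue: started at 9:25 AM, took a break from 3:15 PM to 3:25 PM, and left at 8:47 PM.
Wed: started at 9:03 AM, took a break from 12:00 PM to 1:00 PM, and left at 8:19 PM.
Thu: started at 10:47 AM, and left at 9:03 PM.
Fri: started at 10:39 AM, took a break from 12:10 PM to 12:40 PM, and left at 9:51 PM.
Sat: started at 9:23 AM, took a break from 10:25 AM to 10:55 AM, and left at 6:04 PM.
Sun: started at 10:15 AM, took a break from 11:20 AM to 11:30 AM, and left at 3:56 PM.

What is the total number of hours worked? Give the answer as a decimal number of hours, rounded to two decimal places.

64.75 hours

Mon: 8:00 AM–5:07 PM = 9 h 7 min; less 30 min break → 8 h 37 min
Tue: 9:25 AM–8:47 PM = 11 h 22 min; less 10 min break → 11 h 12 min
Wed: 9:03 AM–8:19 PM = 11 h 16 min; less 60 min break → 10 h 16 min
Thu: 10:47 AM–9:03 PM = 10 h 16 min
Fri: 10:39 AM–9:51 PM = 11 h 12 min; less 30 min break → 10 h 42 min
Sat: 9:23 AM–6:04 PM = 8 h 41 min; less 30 min break → 8 h 11 min
Sun: 10:15 AM–3:56 PM = 5 h 41 min; less 10 min break → 5 h 31 min
Total: 8 h 37 min + 11 h 12 min + 10 h 16 min + 10 h 16 min + 10 h 42 min + 8 h 11 min + 5 h 31 min = 64 h 45 min.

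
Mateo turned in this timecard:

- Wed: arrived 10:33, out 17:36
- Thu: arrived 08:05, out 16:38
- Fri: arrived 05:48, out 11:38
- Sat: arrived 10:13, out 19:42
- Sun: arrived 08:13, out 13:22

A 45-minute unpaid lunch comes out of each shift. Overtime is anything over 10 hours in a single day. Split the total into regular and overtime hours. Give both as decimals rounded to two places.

Wed: 10:33–17:36 = 7 h 3 min; less 45 min break → 6 h 18 min
Thu: 08:05–16:38 = 8 h 33 min; less 45 min break → 7 h 48 min
Fri: 05:48–11:38 = 5 h 50 min; less 45 min break → 5 h 5 min
Sat: 10:13–19:42 = 9 h 29 min; less 45 min break → 8 h 44 min
Sun: 08:13–13:22 = 5 h 9 min; less 45 min break → 4 h 24 min
Wed reg 6 h 18 min / OT 0 h 0 min; Thu reg 7 h 48 min / OT 0 h 0 min; Fri reg 5 h 5 min / OT 0 h 0 min; Sat reg 8 h 44 min / OT 0 h 0 min; Sun reg 4 h 24 min / OT 0 h 0 min.
Totals: regular 32 h 19 min, overtime 0 h 0 min.

Regular 32.32 hours, overtime 0.00 hours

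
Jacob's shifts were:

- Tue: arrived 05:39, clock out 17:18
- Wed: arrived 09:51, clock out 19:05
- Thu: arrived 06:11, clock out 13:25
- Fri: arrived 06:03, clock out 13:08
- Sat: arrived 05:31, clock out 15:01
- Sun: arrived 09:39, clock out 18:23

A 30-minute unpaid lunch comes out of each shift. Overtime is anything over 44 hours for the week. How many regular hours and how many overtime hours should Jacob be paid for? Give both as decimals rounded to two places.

Regular 44.00 hours, overtime 6.43 hours

Tue: 05:39–17:18 = 11 h 39 min; less 30 min break → 11 h 9 min
Wed: 09:51–19:05 = 9 h 14 min; less 30 min break → 8 h 44 min
Thu: 06:11–13:25 = 7 h 14 min; less 30 min break → 6 h 44 min
Fri: 06:03–13:08 = 7 h 5 min; less 30 min break → 6 h 35 min
Sat: 05:31–15:01 = 9 h 30 min; less 30 min break → 9 h 0 min
Sun: 09:39–18:23 = 8 h 44 min; less 30 min break → 8 h 14 min
Total worked: 50 h 26 min = 50.43 h.
Threshold 44 h → overtime 6 h 26 min, regular 44 h 0 min.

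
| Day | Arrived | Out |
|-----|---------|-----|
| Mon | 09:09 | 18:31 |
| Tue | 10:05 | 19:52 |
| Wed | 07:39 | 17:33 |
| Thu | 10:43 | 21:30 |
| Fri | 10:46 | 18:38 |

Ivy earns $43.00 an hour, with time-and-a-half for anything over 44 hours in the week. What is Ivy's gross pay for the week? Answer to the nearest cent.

Mon: 09:09–18:31 = 9 h 22 min
Tue: 10:05–19:52 = 9 h 47 min
Wed: 07:39–17:33 = 9 h 54 min
Thu: 10:43–21:30 = 10 h 47 min
Fri: 10:46–18:38 = 7 h 52 min
Total worked: 47 h 42 min = 2862 min.
Regular 44 h 0 min = 2640 min at $43.00/h; overtime 3 h 42 min = 222 min at $64.50/h.
Pay = (2640 × $43.00 + 222 × $64.50) ÷ 60 = $2130.65.

$2130.65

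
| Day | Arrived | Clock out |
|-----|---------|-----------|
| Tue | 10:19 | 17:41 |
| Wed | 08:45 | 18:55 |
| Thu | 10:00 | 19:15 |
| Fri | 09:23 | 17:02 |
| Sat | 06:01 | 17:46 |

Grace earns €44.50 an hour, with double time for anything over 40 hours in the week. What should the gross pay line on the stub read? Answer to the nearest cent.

€2330.32

Tue: 10:19–17:41 = 7 h 22 min
Wed: 08:45–18:55 = 10 h 10 min
Thu: 10:00–19:15 = 9 h 15 min
Fri: 09:23–17:02 = 7 h 39 min
Sat: 06:01–17:46 = 11 h 45 min
Total worked: 46 h 11 min = 2771 min.
Regular 40 h 0 min = 2400 min at €44.50/h; overtime 6 h 11 min = 371 min at €89.00/h.
Pay = (2400 × €44.50 + 371 × €89.00) ÷ 60 = €2330.32.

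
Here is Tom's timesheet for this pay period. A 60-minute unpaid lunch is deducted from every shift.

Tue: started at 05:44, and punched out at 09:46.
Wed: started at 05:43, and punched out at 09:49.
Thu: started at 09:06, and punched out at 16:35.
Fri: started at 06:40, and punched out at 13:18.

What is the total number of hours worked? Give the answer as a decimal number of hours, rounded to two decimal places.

18.25 hours

Tue: 05:44–09:46 = 4 h 2 min; less 60 min break → 3 h 2 min
Wed: 05:43–09:49 = 4 h 6 min; less 60 min break → 3 h 6 min
Thu: 09:06–16:35 = 7 h 29 min; less 60 min break → 6 h 29 min
Fri: 06:40–13:18 = 6 h 38 min; less 60 min break → 5 h 38 min
Total: 3 h 2 min + 3 h 6 min + 6 h 29 min + 5 h 38 min = 18 h 15 min.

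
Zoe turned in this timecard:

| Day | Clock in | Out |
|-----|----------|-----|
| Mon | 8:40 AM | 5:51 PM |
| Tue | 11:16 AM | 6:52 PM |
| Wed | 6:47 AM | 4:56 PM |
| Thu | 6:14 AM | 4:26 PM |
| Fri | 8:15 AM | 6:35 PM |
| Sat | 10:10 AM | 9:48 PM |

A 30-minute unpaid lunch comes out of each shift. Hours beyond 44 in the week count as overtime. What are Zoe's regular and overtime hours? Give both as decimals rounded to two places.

Mon: 8:40 AM–5:51 PM = 9 h 11 min; less 30 min break → 8 h 41 min
Tue: 11:16 AM–6:52 PM = 7 h 36 min; less 30 min break → 7 h 6 min
Wed: 6:47 AM–4:56 PM = 10 h 9 min; less 30 min break → 9 h 39 min
Thu: 6:14 AM–4:26 PM = 10 h 12 min; less 30 min break → 9 h 42 min
Fri: 8:15 AM–6:35 PM = 10 h 20 min; less 30 min break → 9 h 50 min
Sat: 10:10 AM–9:48 PM = 11 h 38 min; less 30 min break → 11 h 8 min
Total worked: 56 h 6 min = 56.10 h.
Threshold 44 h → overtime 12 h 6 min, regular 44 h 0 min.

Regular 44.00 hours, overtime 12.10 hours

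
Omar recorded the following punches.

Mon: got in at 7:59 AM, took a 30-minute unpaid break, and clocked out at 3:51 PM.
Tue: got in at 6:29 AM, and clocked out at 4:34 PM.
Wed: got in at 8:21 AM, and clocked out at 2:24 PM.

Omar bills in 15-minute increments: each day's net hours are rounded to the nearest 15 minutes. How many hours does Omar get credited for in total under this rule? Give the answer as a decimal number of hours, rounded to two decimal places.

Mon: 7:59 AM–3:51 PM = 7 h 52 min − 30 min = 7 h 22 min → rounds to 7 h 15 min
Tue: 6:29 AM–4:34 PM = 10 h 5 min → rounds to 10 h 0 min
Wed: 8:21 AM–2:24 PM = 6 h 3 min → rounds to 6 h 0 min
Total credited: 23 h 15 min.

23.25 hours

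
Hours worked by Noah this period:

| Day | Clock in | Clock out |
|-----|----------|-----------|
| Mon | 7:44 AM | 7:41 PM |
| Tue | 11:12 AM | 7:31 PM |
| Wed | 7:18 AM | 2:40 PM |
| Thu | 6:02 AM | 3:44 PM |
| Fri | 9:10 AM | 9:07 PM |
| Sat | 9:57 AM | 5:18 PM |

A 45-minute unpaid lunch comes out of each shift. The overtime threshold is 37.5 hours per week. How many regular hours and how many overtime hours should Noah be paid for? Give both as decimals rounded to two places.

Mon: 7:44 AM–7:41 PM = 11 h 57 min; less 45 min break → 11 h 12 min
Tue: 11:12 AM–7:31 PM = 8 h 19 min; less 45 min break → 7 h 34 min
Wed: 7:18 AM–2:40 PM = 7 h 22 min; less 45 min break → 6 h 37 min
Thu: 6:02 AM–3:44 PM = 9 h 42 min; less 45 min break → 8 h 57 min
Fri: 9:10 AM–9:07 PM = 11 h 57 min; less 45 min break → 11 h 12 min
Sat: 9:57 AM–5:18 PM = 7 h 21 min; less 45 min break → 6 h 36 min
Total worked: 52 h 8 min = 52.13 h.
Threshold 37.5 h → overtime 14 h 38 min, regular 37 h 30 min.

Regular 37.50 hours, overtime 14.63 hours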